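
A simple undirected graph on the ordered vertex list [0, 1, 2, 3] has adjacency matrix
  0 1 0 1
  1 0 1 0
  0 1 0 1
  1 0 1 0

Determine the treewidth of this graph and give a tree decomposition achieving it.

Each bag holds 3 vertices, so the decomposition has width 2, which upper-bounds the treewidth. Since 3–0–1–2–3 is a cycle in G, G is not acyclic. Forests are exactly the graphs of treewidth ≤ 1, so tw(G) ≥ 2. Combining the bounds, tw(G) = 2.

Treewidth 2.
One optimal decomposition is:
Bags: B1 = {0, 1, 3}  B2 = {1, 2, 3}
Tree: B1–B2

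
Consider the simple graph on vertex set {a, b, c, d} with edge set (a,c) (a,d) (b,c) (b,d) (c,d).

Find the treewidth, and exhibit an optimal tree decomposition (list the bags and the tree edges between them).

Treewidth 2.
Bags: B1 = {b, c, d}  B2 = {a, c, d}
Tree: B1–B2

Every bag has size at most 3, so the width is 3 − 1 = 2 and tw(G) ≤ 2. For the lower bound, the 3 vertices {a, c, d} are pairwise adjacent, and any tree decomposition puts a clique entirely inside one bag — forcing width ≥ 2. Hence tw(G) = 2 exactly.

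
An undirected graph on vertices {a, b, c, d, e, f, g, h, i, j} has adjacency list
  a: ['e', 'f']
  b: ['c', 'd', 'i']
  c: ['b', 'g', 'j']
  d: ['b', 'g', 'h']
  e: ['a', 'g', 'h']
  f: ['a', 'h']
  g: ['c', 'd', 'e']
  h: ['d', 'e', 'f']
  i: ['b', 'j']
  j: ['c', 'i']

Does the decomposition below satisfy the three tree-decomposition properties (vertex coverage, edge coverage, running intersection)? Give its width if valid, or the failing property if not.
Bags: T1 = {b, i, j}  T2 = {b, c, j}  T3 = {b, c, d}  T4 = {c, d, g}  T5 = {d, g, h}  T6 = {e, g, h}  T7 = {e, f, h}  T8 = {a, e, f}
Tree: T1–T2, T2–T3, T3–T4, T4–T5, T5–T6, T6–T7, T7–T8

Checking the three conditions: (i) the bags cover all of {a, b, c, d, e, f, g, h, i, j}; (ii) for each edge, some bag contains both endpoints; (iii) the bags containing any fixed vertex form a subtree. All hold, so the decomposition is valid with width 3 − 1 = 2.

Yes; width 2.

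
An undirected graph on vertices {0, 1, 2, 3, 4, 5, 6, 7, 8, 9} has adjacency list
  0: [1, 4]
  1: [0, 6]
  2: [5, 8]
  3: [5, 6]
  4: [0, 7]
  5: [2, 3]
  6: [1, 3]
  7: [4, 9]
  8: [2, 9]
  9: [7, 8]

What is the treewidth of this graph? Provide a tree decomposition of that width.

Treewidth 2.
Bags: B1 = {2, 3, 5}  B2 = {2, 3, 8}  B3 = {3, 8, 9}  B4 = {3, 7, 9}  B5 = {3, 4, 7}  B6 = {0, 3, 4}  B7 = {0, 1, 3}  B8 = {1, 3, 6}
Tree: B1–B2, B2–B3, B3–B4, B4–B5, B5–B6, B6–B7, B7–B8

Each bag holds 3 vertices, so the decomposition has width 2, which upper-bounds the treewidth. For the lower bound, G contains the cycle 3–5–2–8–9–7–4–0–1–6–3, so G is not a forest; only forests have treewidth ≤ 1, hence tw(G) ≥ 2. Therefore the treewidth is 2.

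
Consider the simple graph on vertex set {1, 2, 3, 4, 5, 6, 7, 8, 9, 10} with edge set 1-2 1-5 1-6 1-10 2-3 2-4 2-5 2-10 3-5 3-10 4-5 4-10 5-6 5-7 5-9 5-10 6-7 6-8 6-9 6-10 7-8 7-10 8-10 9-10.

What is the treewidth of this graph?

3

A width-3 tree decomposition is:
Bags: B1 = {1, 2, 5, 10}  B2 = {1, 5, 6, 10}  B3 = {5, 6, 9, 10}  B4 = {2, 3, 5, 10}  B5 = {5, 6, 7, 10}  B6 = {6, 7, 8, 10}  B7 = {2, 4, 5, 10}
Tree: B1–B2, B2–B3, B1–B4, B2–B5, B5–B6, B1–B7
Every bag has size at most 4, so the width is 4 − 1 = 3 and tw(G) ≤ 3. On the other hand G contains the 4-clique {6, 7, 8, 10}. A clique must lie in a single bag of any decomposition, so no decomposition can have width below 3. Combining the bounds, tw(G) = 3.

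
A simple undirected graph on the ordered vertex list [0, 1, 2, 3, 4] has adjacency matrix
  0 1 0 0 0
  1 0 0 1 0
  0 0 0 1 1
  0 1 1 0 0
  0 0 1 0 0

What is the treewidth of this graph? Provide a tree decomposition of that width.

Treewidth 1.
One optimal decomposition is:
Bags: B1 = {2, 4}  B2 = {2, 3}  B3 = {1, 3}  B4 = {0, 1}
Tree: B1–B2, B2–B3, B3–B4

The largest bag has 2 vertices, giving width 1; this decomposition certifies tw(G) ≤ 1. Any graph with an edge has treewidth ≥ 1, and G has the edge 4–2. The upper and lower bounds meet at 1, so that is the treewidth.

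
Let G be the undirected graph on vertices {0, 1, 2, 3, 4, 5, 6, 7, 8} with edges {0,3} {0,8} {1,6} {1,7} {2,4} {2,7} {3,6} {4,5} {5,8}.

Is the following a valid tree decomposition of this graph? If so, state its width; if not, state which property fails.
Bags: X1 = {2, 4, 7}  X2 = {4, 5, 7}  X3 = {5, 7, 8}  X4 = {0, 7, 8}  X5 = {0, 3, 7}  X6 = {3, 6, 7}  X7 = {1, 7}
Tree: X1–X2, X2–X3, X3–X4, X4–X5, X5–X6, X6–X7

A tree decomposition must satisfy three properties: every vertex lies in some bag; for every edge, both endpoints lie together in some bag; and for every vertex, the bags containing it form a connected subtree. Here edge (6,1) lies in no bag, so the decomposition is invalid.

No — edge (6,1) lies in no bag.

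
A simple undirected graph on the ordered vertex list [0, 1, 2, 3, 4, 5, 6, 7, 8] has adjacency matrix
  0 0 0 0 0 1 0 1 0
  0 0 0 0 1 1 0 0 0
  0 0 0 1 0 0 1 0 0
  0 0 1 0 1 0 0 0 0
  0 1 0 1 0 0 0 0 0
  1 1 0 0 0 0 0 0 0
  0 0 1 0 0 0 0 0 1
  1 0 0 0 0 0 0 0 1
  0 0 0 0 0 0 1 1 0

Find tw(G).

A width-2 tree decomposition is:
Bags: B1 = {2, 3, 6}  B2 = {3, 4, 6}  B3 = {1, 4, 6}  B4 = {1, 5, 6}  B5 = {0, 5, 6}  B6 = {0, 6, 7}  B7 = {6, 7, 8}
Tree: B1–B2, B2–B3, B3–B4, B4–B5, B5–B6, B6–B7
Each bag holds 3 vertices, so the decomposition has width 2, which upper-bounds the treewidth. Since 6–2–3–4–1–5–0–7–8–6 is a cycle in G, G is not acyclic. Forests are exactly the graphs of treewidth ≤ 1, so tw(G) ≥ 2. Combining the bounds, tw(G) = 2.

2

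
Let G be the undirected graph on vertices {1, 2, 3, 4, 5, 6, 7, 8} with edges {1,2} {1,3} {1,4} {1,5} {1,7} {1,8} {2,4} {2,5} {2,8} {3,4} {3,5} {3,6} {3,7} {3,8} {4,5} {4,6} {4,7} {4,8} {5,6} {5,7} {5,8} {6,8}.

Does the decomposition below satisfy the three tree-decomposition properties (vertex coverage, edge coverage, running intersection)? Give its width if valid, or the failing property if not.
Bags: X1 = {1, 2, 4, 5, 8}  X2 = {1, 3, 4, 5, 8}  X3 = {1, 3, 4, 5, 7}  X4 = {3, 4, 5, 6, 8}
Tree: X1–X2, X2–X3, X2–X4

Yes; width 4.

Checking the three conditions: (i) the bags cover all of {1, 2, 3, 4, 5, 6, 7, 8}; (ii) for each edge, some bag contains both endpoints; (iii) the bags containing any fixed vertex form a subtree. All hold, so the decomposition is valid with width 5 − 1 = 4.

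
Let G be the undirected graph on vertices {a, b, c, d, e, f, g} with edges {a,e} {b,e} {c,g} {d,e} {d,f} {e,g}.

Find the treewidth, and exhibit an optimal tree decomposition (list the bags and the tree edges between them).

Every bag has size at most 2, so the width is 2 − 1 = 1 and tw(G) ≤ 1. Any graph with an edge has treewidth ≥ 1, and G has the edge e–a. Hence tw(G) = 1 exactly.

Treewidth 1.
One optimal decomposition is:
Bags: B1 = {a, e}  B2 = {b, e}  B3 = {e, g}  B4 = {d, e}  B5 = {c, g}  B6 = {d, f}
Tree: B1–B2, B1–B3, B2–B4, B3–B5, B4–B6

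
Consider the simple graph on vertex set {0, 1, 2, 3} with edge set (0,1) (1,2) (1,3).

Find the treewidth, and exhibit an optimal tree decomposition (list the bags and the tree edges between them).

Treewidth 1.
One optimal decomposition is:
Bags: B1 = {0, 1}  B2 = {1, 3}  B3 = {1, 2}
Tree: B1–B2, B2–B3

The largest bag has 2 vertices, giving width 1; this decomposition certifies tw(G) ≤ 1. G has an edge, so its treewidth is at least 1. Combining the bounds, tw(G) = 1.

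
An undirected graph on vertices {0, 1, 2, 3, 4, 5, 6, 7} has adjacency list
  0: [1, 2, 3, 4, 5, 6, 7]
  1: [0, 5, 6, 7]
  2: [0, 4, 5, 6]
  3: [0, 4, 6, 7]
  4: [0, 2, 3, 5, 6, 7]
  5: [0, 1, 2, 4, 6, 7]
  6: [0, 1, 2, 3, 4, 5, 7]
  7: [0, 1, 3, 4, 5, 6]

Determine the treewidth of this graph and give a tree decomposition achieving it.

Each bag holds 5 vertices, so the decomposition has width 4, which upper-bounds the treewidth. Conversely, {0, 1, 5, 6, 7} is a clique of size 5, and the vertices of any clique must share a bag in every tree decomposition; so some bag has ≥ 5 vertices and tw(G) ≥ 4. Hence tw(G) = 4 exactly.

Treewidth 4.
One such decomposition:
Bags: B1 = {0, 3, 4, 6, 7}  B2 = {0, 4, 5, 6, 7}  B3 = {0, 2, 4, 5, 6}  B4 = {0, 1, 5, 6, 7}
Tree: B1–B2, B2–B3, B2–B4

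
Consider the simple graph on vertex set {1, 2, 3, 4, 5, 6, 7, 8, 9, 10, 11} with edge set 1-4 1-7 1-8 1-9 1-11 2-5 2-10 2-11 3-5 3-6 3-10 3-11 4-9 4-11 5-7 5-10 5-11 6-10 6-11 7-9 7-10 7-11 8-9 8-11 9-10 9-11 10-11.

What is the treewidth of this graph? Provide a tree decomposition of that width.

Treewidth 3.
Bags: B1 = {5, 7, 10, 11}  B2 = {7, 9, 10, 11}  B3 = {2, 5, 10, 11}  B4 = {3, 5, 10, 11}  B5 = {3, 6, 10, 11}  B6 = {1, 7, 9, 11}  B7 = {1, 8, 9, 11}  B8 = {1, 4, 9, 11}
Tree: B1–B2, B1–B3, B1–B4, B4–B5, B2–B6, B6–B7, B7–B8

The largest bag has 4 vertices, giving width 3; this decomposition certifies tw(G) ≤ 3. Conversely, {1, 8, 9, 11} is a clique of size 4, and the vertices of any clique must share a bag in every tree decomposition; so some bag has ≥ 4 vertices and tw(G) ≥ 3. Therefore the treewidth is 3.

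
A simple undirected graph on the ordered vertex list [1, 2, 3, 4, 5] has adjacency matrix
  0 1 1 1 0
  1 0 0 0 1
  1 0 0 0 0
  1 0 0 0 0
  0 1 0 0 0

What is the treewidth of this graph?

A width-1 tree decomposition is:
Bags: B1 = {1, 2}  B2 = {1, 3}  B3 = {1, 4}  B4 = {2, 5}
Tree: B1–B2, B2–B3, B1–B4
Each bag holds 2 vertices, so the decomposition has width 1, which upper-bounds the treewidth. G has an edge, so its treewidth is at least 1. The upper and lower bounds meet at 1, so that is the treewidth.

1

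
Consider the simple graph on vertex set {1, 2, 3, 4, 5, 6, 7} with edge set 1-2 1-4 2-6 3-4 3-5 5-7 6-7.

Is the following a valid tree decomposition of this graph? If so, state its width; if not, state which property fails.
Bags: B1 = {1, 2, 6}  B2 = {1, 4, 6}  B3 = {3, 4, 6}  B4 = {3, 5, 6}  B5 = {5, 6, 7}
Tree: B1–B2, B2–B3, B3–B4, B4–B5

Vertex coverage: the bags together contain {1, 2, 3, 4, 5, 6, 7}, the full vertex set. Edge coverage: each edge of G has both endpoints in at least one bag. Running intersection: for every vertex, the bags containing it form a connected subtree. All three properties hold, so this is a valid tree decomposition of width max|bag| − 1 = 2, and hence tw(G) ≤ 2.

Yes; width 2.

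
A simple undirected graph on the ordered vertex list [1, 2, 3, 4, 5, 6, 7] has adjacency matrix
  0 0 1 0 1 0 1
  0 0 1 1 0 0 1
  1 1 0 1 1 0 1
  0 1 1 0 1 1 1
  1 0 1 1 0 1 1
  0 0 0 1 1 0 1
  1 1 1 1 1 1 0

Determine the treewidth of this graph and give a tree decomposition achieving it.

The largest bag has 4 vertices, giving width 3; this decomposition certifies tw(G) ≤ 3. For the lower bound, the 4 vertices {1, 3, 5, 7} are pairwise adjacent, and any tree decomposition puts a clique entirely inside one bag — forcing width ≥ 3. Hence tw(G) = 3 exactly.

Treewidth 3.
Bags: B1 = {4, 5, 6, 7}  B2 = {3, 4, 5, 7}  B3 = {2, 3, 4, 7}  B4 = {1, 3, 5, 7}
Tree: B1–B2, B2–B3, B2–B4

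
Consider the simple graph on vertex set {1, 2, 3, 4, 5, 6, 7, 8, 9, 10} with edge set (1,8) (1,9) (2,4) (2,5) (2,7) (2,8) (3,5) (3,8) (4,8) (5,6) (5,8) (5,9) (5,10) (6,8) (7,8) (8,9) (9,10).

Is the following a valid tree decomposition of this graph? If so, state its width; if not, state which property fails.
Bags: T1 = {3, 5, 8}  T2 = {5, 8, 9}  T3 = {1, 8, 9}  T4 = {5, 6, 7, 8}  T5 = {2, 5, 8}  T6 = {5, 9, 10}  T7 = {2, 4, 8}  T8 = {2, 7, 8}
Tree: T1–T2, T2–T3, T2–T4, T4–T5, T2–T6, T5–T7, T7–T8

No — bags containing vertex 7 are not connected in the tree.

A tree decomposition must satisfy three properties: every vertex lies in some bag; for every edge, both endpoints lie together in some bag; and for every vertex, the bags containing it form a connected subtree. Here bags containing vertex 7 are not connected in the tree, so the decomposition is invalid.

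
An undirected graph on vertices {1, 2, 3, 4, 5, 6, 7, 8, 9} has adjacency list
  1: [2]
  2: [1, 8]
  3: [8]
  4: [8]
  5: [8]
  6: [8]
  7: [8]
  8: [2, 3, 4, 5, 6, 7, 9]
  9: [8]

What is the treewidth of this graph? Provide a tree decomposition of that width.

Treewidth 1.
One such decomposition:
Bags: B1 = {2, 8}  B2 = {8, 9}  B3 = {5, 8}  B4 = {7, 8}  B5 = {3, 8}  B6 = {1, 2}  B7 = {6, 8}  B8 = {4, 8}
Tree: B1–B2, B2–B3, B1–B4, B1–B5, B1–B6, B5–B7, B7–B8

The largest bag has 2 vertices, giving width 1; this decomposition certifies tw(G) ≤ 1. G has an edge, so its treewidth is at least 1. The upper and lower bounds meet at 1, so that is the treewidth.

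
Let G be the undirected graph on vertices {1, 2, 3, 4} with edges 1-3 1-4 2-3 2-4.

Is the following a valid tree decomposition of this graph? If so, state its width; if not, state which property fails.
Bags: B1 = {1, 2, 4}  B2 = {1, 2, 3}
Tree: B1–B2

Every vertex of G appears in some bag (union = {1, 2, 3, 4}); every edge is covered by a bag; and for each vertex v the set of bags containing v is connected in the bag tree. The decomposition is therefore valid. The largest bag has 3 vertices, so the width is 2.

Yes; width 2.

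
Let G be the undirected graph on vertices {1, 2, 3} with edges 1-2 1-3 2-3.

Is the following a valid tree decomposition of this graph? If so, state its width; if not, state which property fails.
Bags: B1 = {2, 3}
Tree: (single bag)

A tree decomposition must satisfy three properties: every vertex lies in some bag; for every edge, both endpoints lie together in some bag; and for every vertex, the bags containing it form a connected subtree. Here vertex 1 appears in no bag, so the decomposition is invalid.

No — vertex 1 appears in no bag.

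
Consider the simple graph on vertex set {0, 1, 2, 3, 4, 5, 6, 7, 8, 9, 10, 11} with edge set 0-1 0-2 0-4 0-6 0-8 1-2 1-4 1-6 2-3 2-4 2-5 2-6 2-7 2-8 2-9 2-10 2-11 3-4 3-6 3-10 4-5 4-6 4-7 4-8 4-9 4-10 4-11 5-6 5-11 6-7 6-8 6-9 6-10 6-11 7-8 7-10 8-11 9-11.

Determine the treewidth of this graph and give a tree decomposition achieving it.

Treewidth 4.
One such decomposition:
Bags: B1 = {2, 4, 6, 8, 11}  B2 = {2, 4, 5, 6, 11}  B3 = {2, 4, 6, 7, 8}  B4 = {0, 2, 4, 6, 8}  B5 = {2, 4, 6, 7, 10}  B6 = {2, 4, 6, 9, 11}  B7 = {0, 1, 2, 4, 6}  B8 = {2, 3, 4, 6, 10}
Tree: B1–B2, B1–B3, B1–B4, B3–B5, B1–B6, B4–B7, B5–B8

Each bag holds 5 vertices, so the decomposition has width 4, which upper-bounds the treewidth. Conversely, {0, 1, 2, 4, 6} is a clique of size 5, and the vertices of any clique must share a bag in every tree decomposition; so some bag has ≥ 5 vertices and tw(G) ≥ 4. Therefore the treewidth is 4.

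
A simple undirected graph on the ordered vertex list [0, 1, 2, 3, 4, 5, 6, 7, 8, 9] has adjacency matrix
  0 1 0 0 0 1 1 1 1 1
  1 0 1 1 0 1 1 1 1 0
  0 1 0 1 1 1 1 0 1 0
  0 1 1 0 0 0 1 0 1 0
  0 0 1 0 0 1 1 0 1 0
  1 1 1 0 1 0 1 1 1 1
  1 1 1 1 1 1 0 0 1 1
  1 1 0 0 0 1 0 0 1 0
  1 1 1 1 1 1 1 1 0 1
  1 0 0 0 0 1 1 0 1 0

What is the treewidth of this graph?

4

A width-4 tree decomposition is:
Bags: B1 = {0, 1, 5, 6, 8}  B2 = {0, 5, 6, 8, 9}  B3 = {0, 1, 5, 7, 8}  B4 = {1, 2, 5, 6, 8}  B5 = {1, 2, 3, 6, 8}  B6 = {2, 4, 5, 6, 8}
Tree: B1–B2, B1–B3, B1–B4, B4–B5, B4–B6
Every bag has size at most 5, so the width is 5 − 1 = 4 and tw(G) ≤ 4. On the other hand G contains the 5-clique {1, 2, 3, 6, 8}. A clique must lie in a single bag of any decomposition, so no decomposition can have width below 4. Combining the bounds, tw(G) = 4.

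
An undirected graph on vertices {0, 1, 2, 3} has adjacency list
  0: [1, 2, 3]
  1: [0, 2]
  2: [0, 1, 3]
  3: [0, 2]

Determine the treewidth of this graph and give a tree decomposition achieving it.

Treewidth 2.
Bags: B1 = {0, 1, 2}  B2 = {0, 2, 3}
Tree: B1–B2

The largest bag has 3 vertices, giving width 2; this decomposition certifies tw(G) ≤ 2. Conversely, {0, 1, 2} is a clique of size 3, and the vertices of any clique must share a bag in every tree decomposition; so some bag has ≥ 3 vertices and tw(G) ≥ 2. Combining the bounds, tw(G) = 2.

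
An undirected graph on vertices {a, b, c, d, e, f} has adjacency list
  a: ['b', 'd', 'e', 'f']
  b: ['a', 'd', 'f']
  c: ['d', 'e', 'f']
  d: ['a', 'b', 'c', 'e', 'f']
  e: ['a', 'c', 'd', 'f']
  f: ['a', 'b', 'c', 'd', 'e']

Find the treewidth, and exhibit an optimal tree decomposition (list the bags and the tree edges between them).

Treewidth 3.
Bags: B1 = {c, d, e, f}  B2 = {a, d, e, f}  B3 = {a, b, d, f}
Tree: B1–B2, B2–B3

Every bag has size at most 4, so the width is 4 − 1 = 3 and tw(G) ≤ 3. Conversely, {c, d, e, f} is a clique of size 4, and the vertices of any clique must share a bag in every tree decomposition; so some bag has ≥ 4 vertices and tw(G) ≥ 3. Combining the bounds, tw(G) = 3.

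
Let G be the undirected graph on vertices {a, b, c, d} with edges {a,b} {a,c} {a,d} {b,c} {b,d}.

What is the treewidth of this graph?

A width-2 tree decomposition is:
Bags: B1 = {a, b, d}  B2 = {a, b, c}
Tree: B1–B2
Every bag has size at most 3, so the width is 3 − 1 = 2 and tw(G) ≤ 2. On the other hand G contains the 3-clique {a, b, d}. A clique must lie in a single bag of any decomposition, so no decomposition can have width below 2. Combining the bounds, tw(G) = 2.

2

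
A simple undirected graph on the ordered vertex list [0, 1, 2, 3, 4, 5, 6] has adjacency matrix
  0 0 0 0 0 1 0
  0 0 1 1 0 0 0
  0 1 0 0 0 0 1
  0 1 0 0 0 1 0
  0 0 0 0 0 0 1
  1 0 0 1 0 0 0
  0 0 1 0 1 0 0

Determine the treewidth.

1

A width-1 tree decomposition is:
Bags: B1 = {0, 5}  B2 = {3, 5}  B3 = {1, 3}  B4 = {1, 2}  B5 = {2, 6}  B6 = {4, 6}
Tree: B1–B2, B2–B3, B3–B4, B4–B5, B5–B6
Every bag has size at most 2, so the width is 2 − 1 = 1 and tw(G) ≤ 1. Since G has at least one edge (e.g. 0–5), it is not an edgeless graph, so tw(G) ≥ 1. Combining the bounds, tw(G) = 1.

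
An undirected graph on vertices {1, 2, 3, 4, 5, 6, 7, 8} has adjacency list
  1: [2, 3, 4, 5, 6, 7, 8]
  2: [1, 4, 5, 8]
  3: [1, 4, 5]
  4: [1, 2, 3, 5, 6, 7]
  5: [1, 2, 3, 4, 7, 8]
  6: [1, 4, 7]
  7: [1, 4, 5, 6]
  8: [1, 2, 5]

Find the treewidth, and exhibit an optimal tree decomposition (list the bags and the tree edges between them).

Treewidth 3.
Bags: B1 = {1, 2, 4, 5}  B2 = {1, 4, 5, 7}  B3 = {1, 2, 5, 8}  B4 = {1, 3, 4, 5}  B5 = {1, 4, 6, 7}
Tree: B1–B2, B1–B3, B2–B4, B2–B5

Each bag holds 4 vertices, so the decomposition has width 3, which upper-bounds the treewidth. On the other hand G contains the 4-clique {1, 2, 5, 8}. A clique must lie in a single bag of any decomposition, so no decomposition can have width below 3. Therefore the treewidth is 3.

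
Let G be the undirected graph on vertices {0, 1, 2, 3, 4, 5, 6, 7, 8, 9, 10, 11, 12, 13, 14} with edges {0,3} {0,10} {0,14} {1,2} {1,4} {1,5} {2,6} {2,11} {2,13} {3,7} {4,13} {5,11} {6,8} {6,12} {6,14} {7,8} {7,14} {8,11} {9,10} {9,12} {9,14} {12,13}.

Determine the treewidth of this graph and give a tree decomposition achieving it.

Treewidth 3.
One such decomposition:
Bags: B1 = {1, 4, 5, 11}  B2 = {1, 2, 4, 11}  B3 = {2, 4, 11, 13}  B4 = {2, 8, 11, 13}  B5 = {2, 6, 8, 13}  B6 = {6, 8, 12, 13}  B7 = {6, 7, 8, 12}  B8 = {6, 7, 12, 14}  B9 = {7, 9, 12, 14}  B10 = {3, 7, 9, 14}  B11 = {0, 3, 9, 14}  B12 = {0, 3, 9, 10}
Tree: B1–B2, B2–B3, B3–B4, B4–B5, B5–B6, B6–B7, B7–B8, B8–B9, B9–B10, B10–B11, B11–B12

Every bag has size at most 4, so the width is 4 − 1 = 3 and tw(G) ≤ 3. For the lower bound: the 4 vertex sets {1,4,5}, {11}, {2}, {6,8,12,13} are disjoint, each induces a connected subgraph, and every pair is joined by at least one edge of G. Contracting each set to a single vertex therefore yields K_{4} as a minor, and since treewidth is minor-monotone, tw(G) ≥ tw(K_{4}) = 3. Combining the bounds, tw(G) = 3.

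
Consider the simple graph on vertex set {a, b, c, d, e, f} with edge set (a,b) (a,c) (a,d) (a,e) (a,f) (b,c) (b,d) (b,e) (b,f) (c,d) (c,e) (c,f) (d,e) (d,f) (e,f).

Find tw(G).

5

A width-5 tree decomposition is:
Bags: B1 = {a, b, c, d, e, f}
Tree: (single bag)
With just one bag of size 6, the width is 6 − 1 = 5, so tw(G) ≤ 5. For the lower bound, the 6 vertices {a, b, c, d, e, f} are pairwise adjacent, and any tree decomposition puts a clique entirely inside one bag — forcing width ≥ 5. Combining the bounds, tw(G) = 5.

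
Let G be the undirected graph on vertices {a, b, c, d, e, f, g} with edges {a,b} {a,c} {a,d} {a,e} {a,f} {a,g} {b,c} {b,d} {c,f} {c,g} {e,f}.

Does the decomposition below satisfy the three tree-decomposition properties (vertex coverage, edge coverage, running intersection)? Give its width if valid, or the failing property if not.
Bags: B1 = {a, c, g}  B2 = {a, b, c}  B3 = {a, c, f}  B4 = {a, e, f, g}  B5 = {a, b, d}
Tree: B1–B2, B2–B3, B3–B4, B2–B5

No — bags containing vertex g are not connected in the tree.

A tree decomposition must satisfy three properties: every vertex lies in some bag; for every edge, both endpoints lie together in some bag; and for every vertex, the bags containing it form a connected subtree. Here bags containing vertex g are not connected in the tree, so the decomposition is invalid.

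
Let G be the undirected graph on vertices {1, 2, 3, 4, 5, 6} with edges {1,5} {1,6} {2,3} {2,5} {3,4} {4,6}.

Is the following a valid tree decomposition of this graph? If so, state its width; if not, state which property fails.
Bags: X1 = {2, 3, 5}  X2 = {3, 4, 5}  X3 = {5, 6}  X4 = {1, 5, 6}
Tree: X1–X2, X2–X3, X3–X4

No — edge (4,6) lies in no bag.

A tree decomposition must satisfy three properties: every vertex lies in some bag; for every edge, both endpoints lie together in some bag; and for every vertex, the bags containing it form a connected subtree. Here edge (4,6) lies in no bag, so the decomposition is invalid.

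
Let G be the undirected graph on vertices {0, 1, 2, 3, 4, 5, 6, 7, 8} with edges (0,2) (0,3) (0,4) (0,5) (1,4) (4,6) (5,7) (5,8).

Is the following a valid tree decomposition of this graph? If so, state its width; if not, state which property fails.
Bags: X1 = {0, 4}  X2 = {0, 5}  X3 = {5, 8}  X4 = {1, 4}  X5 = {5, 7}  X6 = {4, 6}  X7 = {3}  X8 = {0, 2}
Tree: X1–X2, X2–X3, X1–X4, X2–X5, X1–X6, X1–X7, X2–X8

A tree decomposition must satisfy three properties: every vertex lies in some bag; for every edge, both endpoints lie together in some bag; and for every vertex, the bags containing it form a connected subtree. Here edge (0,3) lies in no bag, so the decomposition is invalid.

No — edge (0,3) lies in no bag.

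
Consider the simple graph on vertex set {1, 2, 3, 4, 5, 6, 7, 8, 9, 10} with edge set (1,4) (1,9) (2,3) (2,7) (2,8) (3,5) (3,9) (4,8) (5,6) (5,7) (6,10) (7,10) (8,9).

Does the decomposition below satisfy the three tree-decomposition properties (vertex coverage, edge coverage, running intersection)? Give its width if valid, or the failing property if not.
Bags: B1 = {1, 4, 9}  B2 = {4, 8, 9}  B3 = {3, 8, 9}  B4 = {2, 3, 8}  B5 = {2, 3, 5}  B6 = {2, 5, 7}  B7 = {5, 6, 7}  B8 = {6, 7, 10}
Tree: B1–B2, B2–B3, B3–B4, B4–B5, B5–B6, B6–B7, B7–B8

Yes; width 2.

Checking the three conditions: (i) the bags cover all of {1, 2, 3, 4, 5, 6, 7, 8, 9, 10}; (ii) for each edge, some bag contains both endpoints; (iii) the bags containing any fixed vertex form a subtree. All hold, so the decomposition is valid with width 3 − 1 = 2.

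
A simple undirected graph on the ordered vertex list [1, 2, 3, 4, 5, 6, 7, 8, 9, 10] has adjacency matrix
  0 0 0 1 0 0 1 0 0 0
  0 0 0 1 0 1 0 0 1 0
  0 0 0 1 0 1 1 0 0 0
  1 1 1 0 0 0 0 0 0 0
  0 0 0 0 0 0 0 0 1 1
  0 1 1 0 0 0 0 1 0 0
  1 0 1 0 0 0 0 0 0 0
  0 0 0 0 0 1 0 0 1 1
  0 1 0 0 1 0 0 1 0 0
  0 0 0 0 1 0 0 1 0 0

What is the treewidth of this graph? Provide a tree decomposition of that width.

Each bag holds 3 vertices, so the decomposition has width 2, which upper-bounds the treewidth. The edges 10–5–9–8–10 form a cycle, so G is not a tree and its treewidth is at least 2. The upper and lower bounds meet at 2, so that is the treewidth.

Treewidth 2.
Bags: B1 = {5, 8, 10}  B2 = {5, 8, 9}  B3 = {6, 8, 9}  B4 = {2, 6, 9}  B5 = {2, 3, 6}  B6 = {2, 3, 4}  B7 = {3, 4, 7}  B8 = {1, 4, 7}
Tree: B1–B2, B2–B3, B3–B4, B4–B5, B5–B6, B6–B7, B7–B8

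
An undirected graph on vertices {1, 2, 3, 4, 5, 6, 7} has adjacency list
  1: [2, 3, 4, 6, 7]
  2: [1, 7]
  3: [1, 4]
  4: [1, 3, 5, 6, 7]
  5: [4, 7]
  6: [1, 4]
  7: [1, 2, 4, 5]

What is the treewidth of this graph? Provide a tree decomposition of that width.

Each bag holds 3 vertices, so the decomposition has width 2, which upper-bounds the treewidth. For the lower bound, the 3 vertices {1, 2, 7} are pairwise adjacent, and any tree decomposition puts a clique entirely inside one bag — forcing width ≥ 2. Combining the bounds, tw(G) = 2.

Treewidth 2.
One optimal decomposition is:
Bags: B1 = {1, 3, 4}  B2 = {1, 4, 7}  B3 = {4, 5, 7}  B4 = {1, 2, 7}  B5 = {1, 4, 6}
Tree: B1–B2, B2–B3, B2–B4, B2–B5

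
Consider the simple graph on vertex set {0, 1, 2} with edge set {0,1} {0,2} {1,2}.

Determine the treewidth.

A width-2 tree decomposition is:
Bags: B1 = {0, 1, 2}
Tree: (single bag)
With just one bag of size 3, the width is 3 − 1 = 2, so tw(G) ≤ 2. Conversely, {0, 1, 2} is a clique of size 3, and the vertices of any clique must share a bag in every tree decomposition; so some bag has ≥ 3 vertices and tw(G) ≥ 2. The upper and lower bounds meet at 2, so that is the treewidth.

2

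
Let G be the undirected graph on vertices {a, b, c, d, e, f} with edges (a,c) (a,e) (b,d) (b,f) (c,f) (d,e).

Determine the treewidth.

A width-2 tree decomposition is:
Bags: B1 = {a, d, e}  B2 = {a, c, d}  B3 = {c, d, f}  B4 = {b, d, f}
Tree: B1–B2, B2–B3, B3–B4
Each bag holds 3 vertices, so the decomposition has width 2, which upper-bounds the treewidth. Since d–e–a–c–f–b–d is a cycle in G, G is not acyclic. Forests are exactly the graphs of treewidth ≤ 1, so tw(G) ≥ 2. Hence tw(G) = 2 exactly.

2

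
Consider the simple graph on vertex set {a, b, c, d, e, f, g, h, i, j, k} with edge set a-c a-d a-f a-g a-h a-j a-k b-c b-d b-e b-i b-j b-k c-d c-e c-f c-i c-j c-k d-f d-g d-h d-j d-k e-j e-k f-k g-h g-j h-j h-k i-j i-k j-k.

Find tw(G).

4

A width-4 tree decomposition is:
Bags: B1 = {a, c, d, j, k}  B2 = {a, c, d, f, k}  B3 = {a, d, h, j, k}  B4 = {a, d, g, h, j}  B5 = {b, c, d, j, k}  B6 = {b, c, i, j, k}  B7 = {b, c, e, j, k}
Tree: B1–B2, B1–B3, B3–B4, B1–B5, B5–B6, B6–B7
Every bag has size at most 5, so the width is 5 − 1 = 4 and tw(G) ≤ 4. On the other hand G contains the 5-clique {a, d, g, h, j}. A clique must lie in a single bag of any decomposition, so no decomposition can have width below 4. Hence tw(G) = 4 exactly.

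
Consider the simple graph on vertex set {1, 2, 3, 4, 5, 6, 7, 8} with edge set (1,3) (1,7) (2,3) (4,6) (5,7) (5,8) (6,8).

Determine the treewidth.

A width-1 tree decomposition is:
Bags: B1 = {2, 3}  B2 = {1, 3}  B3 = {1, 7}  B4 = {5, 7}  B5 = {5, 8}  B6 = {6, 8}  B7 = {4, 6}
Tree: B1–B2, B2–B3, B3–B4, B4–B5, B5–B6, B6–B7
Every bag has size at most 2, so the width is 2 − 1 = 1 and tw(G) ≤ 1. Any graph with an edge has treewidth ≥ 1, and G has the edge 2–3. Therefore the treewidth is 1.

1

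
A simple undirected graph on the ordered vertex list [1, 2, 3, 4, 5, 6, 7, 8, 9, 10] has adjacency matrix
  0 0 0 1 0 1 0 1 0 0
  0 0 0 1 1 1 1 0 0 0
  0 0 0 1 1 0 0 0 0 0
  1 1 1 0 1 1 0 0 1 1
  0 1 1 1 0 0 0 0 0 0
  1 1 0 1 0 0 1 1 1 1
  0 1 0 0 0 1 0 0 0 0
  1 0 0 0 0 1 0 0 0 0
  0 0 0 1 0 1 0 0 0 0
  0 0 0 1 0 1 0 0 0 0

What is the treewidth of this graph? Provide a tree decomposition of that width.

Treewidth 2.
One optimal decomposition is:
Bags: B1 = {2, 4, 6}  B2 = {2, 6, 7}  B3 = {4, 6, 9}  B4 = {4, 6, 10}  B5 = {2, 4, 5}  B6 = {3, 4, 5}  B7 = {1, 4, 6}  B8 = {1, 6, 8}
Tree: B1–B2, B1–B3, B3–B4, B1–B5, B5–B6, B4–B7, B7–B8

Every bag has size at most 3, so the width is 3 − 1 = 2 and tw(G) ≤ 2. On the other hand G contains the 3-clique {1, 6, 8}. A clique must lie in a single bag of any decomposition, so no decomposition can have width below 2. Combining the bounds, tw(G) = 2.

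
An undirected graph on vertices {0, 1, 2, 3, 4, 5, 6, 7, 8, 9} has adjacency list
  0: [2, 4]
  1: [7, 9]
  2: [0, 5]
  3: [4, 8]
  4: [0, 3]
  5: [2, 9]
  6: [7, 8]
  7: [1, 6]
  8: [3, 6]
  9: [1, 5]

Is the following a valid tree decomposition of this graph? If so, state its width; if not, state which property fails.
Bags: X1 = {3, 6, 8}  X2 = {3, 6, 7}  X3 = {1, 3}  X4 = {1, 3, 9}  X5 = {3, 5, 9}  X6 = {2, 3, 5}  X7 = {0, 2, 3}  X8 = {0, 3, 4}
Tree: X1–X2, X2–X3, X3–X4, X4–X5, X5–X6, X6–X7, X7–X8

A tree decomposition must satisfy three properties: every vertex lies in some bag; for every edge, both endpoints lie together in some bag; and for every vertex, the bags containing it form a connected subtree. Here edge (7,1) lies in no bag, so the decomposition is invalid.

No — edge (7,1) lies in no bag.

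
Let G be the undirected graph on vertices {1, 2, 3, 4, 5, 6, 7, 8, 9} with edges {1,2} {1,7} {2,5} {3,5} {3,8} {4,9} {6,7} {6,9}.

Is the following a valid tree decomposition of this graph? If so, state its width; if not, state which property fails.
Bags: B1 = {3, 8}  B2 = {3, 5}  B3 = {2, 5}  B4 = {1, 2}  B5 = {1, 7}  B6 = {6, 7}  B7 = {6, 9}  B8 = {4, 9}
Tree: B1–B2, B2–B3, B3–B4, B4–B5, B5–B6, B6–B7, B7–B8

Checking the three conditions: (i) the bags cover all of {1, 2, 3, 4, 5, 6, 7, 8, 9}; (ii) for each edge, some bag contains both endpoints; (iii) the bags containing any fixed vertex form a subtree. All hold, so the decomposition is valid with width 2 − 1 = 1.

Yes; width 1.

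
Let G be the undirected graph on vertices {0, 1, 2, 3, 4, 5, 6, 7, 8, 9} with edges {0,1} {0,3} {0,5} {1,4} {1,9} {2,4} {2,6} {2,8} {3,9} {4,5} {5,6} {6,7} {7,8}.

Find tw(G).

A width-2 tree decomposition is:
Bags: B1 = {6, 7, 8}  B2 = {2, 6, 8}  B3 = {2, 5, 6}  B4 = {2, 4, 5}  B5 = {0, 4, 5}  B6 = {0, 1, 4}  B7 = {0, 1, 3}  B8 = {1, 3, 9}
Tree: B1–B2, B2–B3, B3–B4, B4–B5, B5–B6, B6–B7, B7–B8
The largest bag has 3 vertices, giving width 2; this decomposition certifies tw(G) ≤ 2. The edges 7–8–2–6–7 form a cycle, so G is not a tree and its treewidth is at least 2. Hence tw(G) = 2 exactly.

2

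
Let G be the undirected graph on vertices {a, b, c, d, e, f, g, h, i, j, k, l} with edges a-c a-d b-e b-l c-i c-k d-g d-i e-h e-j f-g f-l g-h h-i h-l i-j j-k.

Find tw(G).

3

A width-3 tree decomposition is:
Bags: B1 = {b, e, f, l}  B2 = {e, f, h, l}  B3 = {e, f, g, h}  B4 = {e, g, h, j}  B5 = {g, h, i, j}  B6 = {d, g, i, j}  B7 = {d, i, j, k}  B8 = {c, d, i, k}  B9 = {a, c, d, k}
Tree: B1–B2, B2–B3, B3–B4, B4–B5, B5–B6, B6–B7, B7–B8, B8–B9
Each bag holds 4 vertices, so the decomposition has width 3, which upper-bounds the treewidth. For the lower bound: the 4 vertex sets {b,f,l}, {e}, {h}, {d,g,i,j} are disjoint, each induces a connected subgraph, and every pair is joined by at least one edge of G. Contracting each set to a single vertex therefore yields K_{4} as a minor, and since treewidth is minor-monotone, tw(G) ≥ tw(K_{4}) = 3. Hence tw(G) = 3 exactly.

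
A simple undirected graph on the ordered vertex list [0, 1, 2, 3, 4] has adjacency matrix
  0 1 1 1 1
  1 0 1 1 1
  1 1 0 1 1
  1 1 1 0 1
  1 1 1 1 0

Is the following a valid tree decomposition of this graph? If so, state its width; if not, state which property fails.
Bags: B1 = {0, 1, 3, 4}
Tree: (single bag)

No — vertex 2 appears in no bag.

A tree decomposition must satisfy three properties: every vertex lies in some bag; for every edge, both endpoints lie together in some bag; and for every vertex, the bags containing it form a connected subtree. Here vertex 2 appears in no bag, so the decomposition is invalid.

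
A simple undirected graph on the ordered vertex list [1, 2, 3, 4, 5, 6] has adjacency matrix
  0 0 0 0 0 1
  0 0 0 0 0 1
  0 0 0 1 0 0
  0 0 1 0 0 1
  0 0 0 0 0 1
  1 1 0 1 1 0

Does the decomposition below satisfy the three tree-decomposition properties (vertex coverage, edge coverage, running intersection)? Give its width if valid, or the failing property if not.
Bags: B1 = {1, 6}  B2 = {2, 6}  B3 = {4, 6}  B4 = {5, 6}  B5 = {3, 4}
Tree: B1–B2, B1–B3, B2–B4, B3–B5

Yes; width 1.

Checking the three conditions: (i) the bags cover all of {1, 2, 3, 4, 5, 6}; (ii) for each edge, some bag contains both endpoints; (iii) the bags containing any fixed vertex form a subtree. All hold, so the decomposition is valid with width 2 − 1 = 1.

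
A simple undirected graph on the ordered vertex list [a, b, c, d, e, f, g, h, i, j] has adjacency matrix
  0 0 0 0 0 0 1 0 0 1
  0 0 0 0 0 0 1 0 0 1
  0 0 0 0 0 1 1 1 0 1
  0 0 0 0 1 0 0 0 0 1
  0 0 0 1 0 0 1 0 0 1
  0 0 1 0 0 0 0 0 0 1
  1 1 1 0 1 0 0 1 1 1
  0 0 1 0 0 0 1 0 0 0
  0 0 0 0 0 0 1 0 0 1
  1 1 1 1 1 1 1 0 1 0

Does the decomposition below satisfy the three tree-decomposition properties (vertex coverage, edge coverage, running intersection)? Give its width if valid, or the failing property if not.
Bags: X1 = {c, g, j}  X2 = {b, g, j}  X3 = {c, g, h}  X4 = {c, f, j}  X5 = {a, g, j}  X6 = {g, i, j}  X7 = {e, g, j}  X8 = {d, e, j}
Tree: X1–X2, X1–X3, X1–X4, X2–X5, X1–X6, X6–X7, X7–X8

Yes; width 2.

Checking the three conditions: (i) the bags cover all of {a, b, c, d, e, f, g, h, i, j}; (ii) for each edge, some bag contains both endpoints; (iii) the bags containing any fixed vertex form a subtree. All hold, so the decomposition is valid with width 3 − 1 = 2.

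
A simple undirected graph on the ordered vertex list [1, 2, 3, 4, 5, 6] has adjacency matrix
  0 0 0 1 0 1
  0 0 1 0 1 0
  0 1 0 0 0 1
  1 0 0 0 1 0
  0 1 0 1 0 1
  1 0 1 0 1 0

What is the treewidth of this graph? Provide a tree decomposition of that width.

Treewidth 2.
Bags: B1 = {1, 4, 6}  B2 = {4, 5, 6}  B3 = {3, 5, 6}  B4 = {2, 3, 5}
Tree: B1–B2, B2–B3, B3–B4

Each bag holds 3 vertices, so the decomposition has width 2, which upper-bounds the treewidth. The edges 1–4–5–6–1 form a cycle, so G is not a tree and its treewidth is at least 2. Hence tw(G) = 2 exactly.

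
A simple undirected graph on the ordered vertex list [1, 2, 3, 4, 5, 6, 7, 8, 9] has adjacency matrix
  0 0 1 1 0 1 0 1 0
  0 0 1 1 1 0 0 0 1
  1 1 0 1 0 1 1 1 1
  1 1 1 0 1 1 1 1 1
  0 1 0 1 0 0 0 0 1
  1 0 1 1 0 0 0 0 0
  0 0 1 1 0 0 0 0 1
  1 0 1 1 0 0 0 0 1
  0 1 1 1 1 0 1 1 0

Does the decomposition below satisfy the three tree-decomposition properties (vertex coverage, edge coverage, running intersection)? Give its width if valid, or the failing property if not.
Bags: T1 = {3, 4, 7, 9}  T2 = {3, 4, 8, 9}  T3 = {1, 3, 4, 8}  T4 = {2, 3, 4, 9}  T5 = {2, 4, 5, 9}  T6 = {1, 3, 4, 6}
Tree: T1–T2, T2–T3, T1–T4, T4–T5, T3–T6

Yes; width 3.

Checking the three conditions: (i) the bags cover all of {1, 2, 3, 4, 5, 6, 7, 8, 9}; (ii) for each edge, some bag contains both endpoints; (iii) the bags containing any fixed vertex form a subtree. All hold, so the decomposition is valid with width 4 − 1 = 3.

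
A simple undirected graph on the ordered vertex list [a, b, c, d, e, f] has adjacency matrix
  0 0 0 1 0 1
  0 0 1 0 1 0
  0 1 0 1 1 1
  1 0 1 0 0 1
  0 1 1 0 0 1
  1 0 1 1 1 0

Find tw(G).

A width-2 tree decomposition is:
Bags: B1 = {c, e, f}  B2 = {b, c, e}  B3 = {c, d, f}  B4 = {a, d, f}
Tree: B1–B2, B1–B3, B3–B4
Each bag holds 3 vertices, so the decomposition has width 2, which upper-bounds the treewidth. For the lower bound, the 3 vertices {c, d, f} are pairwise adjacent, and any tree decomposition puts a clique entirely inside one bag — forcing width ≥ 2. Hence tw(G) = 2 exactly.

2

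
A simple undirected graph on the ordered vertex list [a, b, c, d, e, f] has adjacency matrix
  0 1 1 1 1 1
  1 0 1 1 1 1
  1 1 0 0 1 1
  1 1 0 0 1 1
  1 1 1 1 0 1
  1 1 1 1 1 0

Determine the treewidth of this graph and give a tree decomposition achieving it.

Treewidth 4.
One such decomposition:
Bags: B1 = {a, b, c, e, f}  B2 = {a, b, d, e, f}
Tree: B1–B2

Each bag holds 5 vertices, so the decomposition has width 4, which upper-bounds the treewidth. On the other hand G contains the 5-clique {a, b, d, e, f}. A clique must lie in a single bag of any decomposition, so no decomposition can have width below 4. The upper and lower bounds meet at 4, so that is the treewidth.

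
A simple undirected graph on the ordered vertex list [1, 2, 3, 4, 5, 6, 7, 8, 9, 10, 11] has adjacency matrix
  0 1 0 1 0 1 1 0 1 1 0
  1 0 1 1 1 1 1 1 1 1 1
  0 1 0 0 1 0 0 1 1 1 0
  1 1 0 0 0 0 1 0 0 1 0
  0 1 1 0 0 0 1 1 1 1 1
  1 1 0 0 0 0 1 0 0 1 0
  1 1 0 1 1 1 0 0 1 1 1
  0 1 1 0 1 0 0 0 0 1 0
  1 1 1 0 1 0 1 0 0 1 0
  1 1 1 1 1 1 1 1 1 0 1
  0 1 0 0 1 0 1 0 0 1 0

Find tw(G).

4

A width-4 tree decomposition is:
Bags: B1 = {1, 2, 7, 9, 10}  B2 = {2, 5, 7, 9, 10}  B3 = {1, 2, 6, 7, 10}  B4 = {1, 2, 4, 7, 10}  B5 = {2, 3, 5, 9, 10}  B6 = {2, 5, 7, 10, 11}  B7 = {2, 3, 5, 8, 10}
Tree: B1–B2, B1–B3, B3–B4, B2–B5, B2–B6, B5–B7
The largest bag has 5 vertices, giving width 4; this decomposition certifies tw(G) ≤ 4. On the other hand G contains the 5-clique {2, 3, 5, 8, 10}. A clique must lie in a single bag of any decomposition, so no decomposition can have width below 4. Combining the bounds, tw(G) = 4.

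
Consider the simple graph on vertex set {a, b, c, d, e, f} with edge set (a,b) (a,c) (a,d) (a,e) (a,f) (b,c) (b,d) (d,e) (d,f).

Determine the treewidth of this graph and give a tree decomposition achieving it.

Every bag has size at most 3, so the width is 3 − 1 = 2 and tw(G) ≤ 2. Conversely, {a, d, e} is a clique of size 3, and the vertices of any clique must share a bag in every tree decomposition; so some bag has ≥ 3 vertices and tw(G) ≥ 2. The upper and lower bounds meet at 2, so that is the treewidth.

Treewidth 2.
One such decomposition:
Bags: B1 = {a, b, c}  B2 = {a, b, d}  B3 = {a, d, e}  B4 = {a, d, f}
Tree: B1–B2, B2–B3, B2–B4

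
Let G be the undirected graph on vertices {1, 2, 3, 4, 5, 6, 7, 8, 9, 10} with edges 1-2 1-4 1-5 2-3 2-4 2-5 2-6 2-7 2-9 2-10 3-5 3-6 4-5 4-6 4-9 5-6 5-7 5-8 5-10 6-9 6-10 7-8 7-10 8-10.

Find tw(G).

3

A width-3 tree decomposition is:
Bags: B1 = {2, 3, 5, 6}  B2 = {2, 4, 5, 6}  B3 = {2, 5, 6, 10}  B4 = {2, 5, 7, 10}  B5 = {1, 2, 4, 5}  B6 = {2, 4, 6, 9}  B7 = {5, 7, 8, 10}
Tree: B1–B2, B2–B3, B3–B4, B2–B5, B2–B6, B4–B7
Each bag holds 4 vertices, so the decomposition has width 3, which upper-bounds the treewidth. For the lower bound, the 4 vertices {5, 7, 8, 10} are pairwise adjacent, and any tree decomposition puts a clique entirely inside one bag — forcing width ≥ 3. Combining the bounds, tw(G) = 3.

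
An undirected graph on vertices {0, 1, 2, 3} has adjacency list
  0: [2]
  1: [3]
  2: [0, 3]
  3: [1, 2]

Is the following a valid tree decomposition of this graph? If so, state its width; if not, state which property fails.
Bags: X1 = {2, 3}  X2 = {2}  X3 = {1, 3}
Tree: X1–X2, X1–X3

A tree decomposition must satisfy three properties: every vertex lies in some bag; for every edge, both endpoints lie together in some bag; and for every vertex, the bags containing it form a connected subtree. Here vertex 0 appears in no bag, so the decomposition is invalid.

No — vertex 0 appears in no bag.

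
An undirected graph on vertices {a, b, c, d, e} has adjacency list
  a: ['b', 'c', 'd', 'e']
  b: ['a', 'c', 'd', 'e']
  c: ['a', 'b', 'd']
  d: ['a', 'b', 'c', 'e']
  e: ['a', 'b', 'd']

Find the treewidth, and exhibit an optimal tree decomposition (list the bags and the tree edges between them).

Treewidth 3.
Bags: B1 = {a, b, c, d}  B2 = {a, b, d, e}
Tree: B1–B2

Every bag has size at most 4, so the width is 4 − 1 = 3 and tw(G) ≤ 3. On the other hand G contains the 4-clique {a, b, d, e}. A clique must lie in a single bag of any decomposition, so no decomposition can have width below 3. Combining the bounds, tw(G) = 3.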